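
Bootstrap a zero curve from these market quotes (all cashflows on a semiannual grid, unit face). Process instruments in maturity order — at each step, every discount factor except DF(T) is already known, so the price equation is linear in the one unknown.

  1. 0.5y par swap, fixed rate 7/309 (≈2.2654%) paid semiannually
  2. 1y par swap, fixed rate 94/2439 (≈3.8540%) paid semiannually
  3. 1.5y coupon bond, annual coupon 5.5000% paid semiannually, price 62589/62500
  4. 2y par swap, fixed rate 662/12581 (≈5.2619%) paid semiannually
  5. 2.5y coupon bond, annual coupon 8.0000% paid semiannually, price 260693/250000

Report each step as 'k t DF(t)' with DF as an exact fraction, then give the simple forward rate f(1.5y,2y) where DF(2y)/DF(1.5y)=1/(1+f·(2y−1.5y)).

step 1 [0.5y] swap r/2=7/618: DF=(1 − 7/618·(0))/(1+7/618) = 618/625 ≈ 0.988800
step 2 [1y] swap r/2=47/2439: DF=(1 − 47/2439·(0.988800))/(1+47/2439) = 1203/1250 ≈ 0.962400
step 3 [1.5y] bond c/2=11/400: DF=(62589/62500 − 11/400·(0.988800+0.962400))/(1+11/400) = 1153/1250 ≈ 0.922400
step 4 [2y] swap r/2=331/12581: DF=(1 − 331/12581·(0.988800+0.962400+0.922400))/(1+331/12581) = 9007/10000 ≈ 0.900700
step 5 [2.5y] bond c/2=1/25: DF=(260693/250000 − 1/25·(0.988800+0.962400+0.922400+0.900700))/(1+1/25) = 343/400 ≈ 0.857500

1 1/2 618/625
2 1 1203/1250
3 3/2 1153/1250
4 2 9007/10000
5 5/2 343/400
f(1.5y,2y) = ((1153/1250)/(9007/10000) − 1)/(1/2) = 434/9007 ≈ 4.8185%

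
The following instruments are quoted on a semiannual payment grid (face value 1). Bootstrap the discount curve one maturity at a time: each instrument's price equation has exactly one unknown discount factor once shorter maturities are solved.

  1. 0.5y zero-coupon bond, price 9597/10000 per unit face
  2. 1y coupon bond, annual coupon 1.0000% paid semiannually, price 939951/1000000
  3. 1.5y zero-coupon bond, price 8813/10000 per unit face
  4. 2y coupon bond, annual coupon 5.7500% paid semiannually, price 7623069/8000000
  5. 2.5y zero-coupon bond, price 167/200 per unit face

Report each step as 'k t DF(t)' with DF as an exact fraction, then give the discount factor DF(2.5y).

1 1/2 9597/10000
2 1 1861/2000
3 3/2 8813/10000
4 2 1061/1250
5 5/2 167/200
DF(2.5y) = 167/200 ≈ 0.835000

step 1 [0.5y] zero: DF = P = 9597/10000 ≈ 0.959700
step 2 [1y] bond c/2=1/200: DF=(939951/1000000 − 1/200·(0.959700))/(1+1/200) = 1861/2000 ≈ 0.930500
step 3 [1.5y] zero: DF = P = 8813/10000 ≈ 0.881300
step 4 [2y] bond c/2=23/800: DF=(7623069/8000000 − 23/800·(0.959700+0.930500+0.881300))/(1+23/800) = 1061/1250 ≈ 0.848800
step 5 [2.5y] zero: DF = P = 167/200 ≈ 0.835000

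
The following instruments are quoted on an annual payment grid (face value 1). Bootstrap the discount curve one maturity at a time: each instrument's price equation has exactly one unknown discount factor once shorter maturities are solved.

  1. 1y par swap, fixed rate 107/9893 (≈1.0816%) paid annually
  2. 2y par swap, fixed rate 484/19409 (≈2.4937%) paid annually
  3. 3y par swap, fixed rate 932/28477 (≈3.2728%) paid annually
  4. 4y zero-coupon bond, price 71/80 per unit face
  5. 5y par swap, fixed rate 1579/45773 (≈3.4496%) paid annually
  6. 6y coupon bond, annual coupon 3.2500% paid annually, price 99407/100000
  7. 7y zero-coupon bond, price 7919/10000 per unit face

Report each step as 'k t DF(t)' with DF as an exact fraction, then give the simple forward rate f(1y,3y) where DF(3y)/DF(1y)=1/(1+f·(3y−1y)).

1 1 9893/10000
2 2 2379/2500
3 3 2267/2500
4 4 71/80
5 5 8421/10000
6 6 8187/10000
7 7 7919/10000
f(1y,3y) = ((9893/10000)/(2267/2500) − 1)/(2) = 825/18136 ≈ 4.5490%

step 1 [1y] swap r/1=107/9893: DF=(1 − 107/9893·(0))/(1+107/9893) = 9893/10000 ≈ 0.989300
step 2 [2y] swap r/1=484/19409: DF=(1 − 484/19409·(0.989300))/(1+484/19409) = 2379/2500 ≈ 0.951600
step 3 [3y] swap r/1=932/28477: DF=(1 − 932/28477·(0.989300+0.951600))/(1+932/28477) = 2267/2500 ≈ 0.906800
step 4 [4y] zero: DF = P = 71/80 ≈ 0.887500
step 5 [5y] swap r/1=1579/45773: DF=(1 − 1579/45773·(0.989300+0.951600+0.906800+0.887500))/(1+1579/45773) = 8421/10000 ≈ 0.842100
step 6 [6y] bond c/1=13/400: DF=(99407/100000 − 13/400·(0.989300+0.951600+0.906800+0.887500+0.842100))/(1+13/400) = 8187/10000 ≈ 0.818700
step 7 [7y] zero: DF = P = 7919/10000 ≈ 0.791900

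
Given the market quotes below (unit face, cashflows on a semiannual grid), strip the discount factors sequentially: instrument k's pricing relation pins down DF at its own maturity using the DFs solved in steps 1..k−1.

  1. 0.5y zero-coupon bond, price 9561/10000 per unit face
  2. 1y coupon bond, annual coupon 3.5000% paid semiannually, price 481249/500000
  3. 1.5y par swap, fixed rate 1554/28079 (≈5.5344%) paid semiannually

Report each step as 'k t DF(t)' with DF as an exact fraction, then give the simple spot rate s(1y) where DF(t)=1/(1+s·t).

step 1 [0.5y] zero: DF = P = 9561/10000 ≈ 0.956100
step 2 [1y] bond c/2=7/400: DF=(481249/500000 − 7/400·(0.956100))/(1+7/400) = 1859/2000 ≈ 0.929500
step 3 [1.5y] swap r/2=777/28079: DF=(1 − 777/28079·(0.956100+0.929500))/(1+777/28079) = 9223/10000 ≈ 0.922300

1 1/2 9561/10000
2 1 1859/2000
3 3/2 9223/10000
s(1y) = (1/(1859/2000) − 1)/(1) = 141/1859 ≈ 7.5847%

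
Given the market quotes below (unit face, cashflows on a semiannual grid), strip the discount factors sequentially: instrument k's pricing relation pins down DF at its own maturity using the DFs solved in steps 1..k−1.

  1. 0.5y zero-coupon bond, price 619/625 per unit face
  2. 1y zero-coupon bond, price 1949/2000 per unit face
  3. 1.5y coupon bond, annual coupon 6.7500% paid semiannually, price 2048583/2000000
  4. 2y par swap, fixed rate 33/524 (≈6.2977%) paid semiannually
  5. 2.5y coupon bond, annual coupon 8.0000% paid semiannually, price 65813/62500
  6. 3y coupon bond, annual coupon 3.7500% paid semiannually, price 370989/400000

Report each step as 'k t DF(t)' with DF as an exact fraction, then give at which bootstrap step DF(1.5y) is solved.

step 1 [0.5y] zero: DF = P = 619/625 ≈ 0.990400
step 2 [1y] zero: DF = P = 1949/2000 ≈ 0.974500
step 3 [1.5y] bond c/2=27/800: DF=(2048583/2000000 − 27/800·(0.990400+0.974500))/(1+27/800) = 9267/10000 ≈ 0.926700
step 4 [2y] swap r/2=33/1048: DF=(1 − 33/1048·(0.990400+0.974500+0.926700))/(1+33/1048) = 2203/2500 ≈ 0.881200
step 5 [2.5y] bond c/2=1/25: DF=(65813/62500 − 1/25·(0.990400+0.974500+0.926700+0.881200))/(1+1/25) = 4337/5000 ≈ 0.867400
step 6 [3y] bond c/2=3/160: DF=(370989/400000 − 3/160·(0.990400+0.974500+0.926700+0.881200+0.867400))/(1+3/160) = 33/40 ≈ 0.825000

1 1/2 619/625
2 1 1949/2000
3 3/2 9267/10000
4 2 2203/2500
5 5/2 4337/5000
6 3 33/40
DF(1.5y) is solved at step 3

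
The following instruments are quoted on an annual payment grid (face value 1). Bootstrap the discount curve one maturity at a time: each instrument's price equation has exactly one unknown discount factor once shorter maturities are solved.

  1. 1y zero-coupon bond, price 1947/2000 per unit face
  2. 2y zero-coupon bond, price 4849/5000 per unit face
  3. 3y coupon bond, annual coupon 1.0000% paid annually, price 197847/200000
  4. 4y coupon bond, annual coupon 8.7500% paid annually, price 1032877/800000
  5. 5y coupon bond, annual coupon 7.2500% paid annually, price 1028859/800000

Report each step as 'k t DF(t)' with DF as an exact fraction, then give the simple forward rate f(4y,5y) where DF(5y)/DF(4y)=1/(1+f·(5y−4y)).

step 1 [1y] zero: DF = P = 1947/2000 ≈ 0.973500
step 2 [2y] zero: DF = P = 4849/5000 ≈ 0.969800
step 3 [3y] bond c/1=1/100: DF=(197847/200000 − 1/100·(0.973500+0.969800))/(1+1/100) = 4801/5000 ≈ 0.960200
step 4 [4y] bond c/1=7/80: DF=(1032877/800000 − 7/80·(0.973500+0.969800+0.960200))/(1+7/80) = 596/625 ≈ 0.953600
step 5 [5y] bond c/1=29/400: DF=(1028859/800000 − 29/400·(0.973500+0.969800+0.960200+0.953600))/(1+29/400) = 1173/1250 ≈ 0.938400

1 1 1947/2000
2 2 4849/5000
3 3 4801/5000
4 4 596/625
5 5 1173/1250
f(4y,5y) = ((596/625)/(1173/1250) − 1)/(1) = 19/1173 ≈ 1.6198%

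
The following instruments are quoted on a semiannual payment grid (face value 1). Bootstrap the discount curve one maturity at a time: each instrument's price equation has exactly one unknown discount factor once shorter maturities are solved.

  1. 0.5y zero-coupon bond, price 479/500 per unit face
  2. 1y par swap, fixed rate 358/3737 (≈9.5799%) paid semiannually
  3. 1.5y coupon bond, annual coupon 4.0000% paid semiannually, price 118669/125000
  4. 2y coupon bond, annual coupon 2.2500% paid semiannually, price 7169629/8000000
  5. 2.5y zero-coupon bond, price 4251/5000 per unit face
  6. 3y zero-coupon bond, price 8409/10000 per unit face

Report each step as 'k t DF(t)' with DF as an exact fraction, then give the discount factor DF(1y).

1 1/2 479/500
2 1 1821/2000
3 3/2 8941/10000
4 2 1711/2000
5 5/2 4251/5000
6 3 8409/10000
DF(1y) = 1821/2000 ≈ 0.910500

step 1 [0.5y] zero: DF = P = 479/500 ≈ 0.958000
step 2 [1y] swap r/2=179/3737: DF=(1 − 179/3737·(0.958000))/(1+179/3737) = 1821/2000 ≈ 0.910500
step 3 [1.5y] bond c/2=1/50: DF=(118669/125000 − 1/50·(0.958000+0.910500))/(1+1/50) = 8941/10000 ≈ 0.894100
step 4 [2y] bond c/2=9/800: DF=(7169629/8000000 − 9/800·(0.958000+0.910500+0.894100))/(1+9/800) = 1711/2000 ≈ 0.855500
step 5 [2.5y] zero: DF = P = 4251/5000 ≈ 0.850200
step 6 [3y] zero: DF = P = 8409/10000 ≈ 0.840900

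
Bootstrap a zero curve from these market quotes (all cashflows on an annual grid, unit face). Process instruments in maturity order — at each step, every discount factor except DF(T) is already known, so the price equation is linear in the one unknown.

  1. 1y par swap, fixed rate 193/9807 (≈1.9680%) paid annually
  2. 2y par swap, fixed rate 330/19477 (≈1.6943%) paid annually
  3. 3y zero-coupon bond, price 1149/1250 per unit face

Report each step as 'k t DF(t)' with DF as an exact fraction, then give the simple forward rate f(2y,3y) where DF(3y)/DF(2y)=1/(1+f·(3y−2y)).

step 1 [1y] swap r/1=193/9807: DF=(1 − 193/9807·(0))/(1+193/9807) = 9807/10000 ≈ 0.980700
step 2 [2y] swap r/1=330/19477: DF=(1 − 330/19477·(0.980700))/(1+330/19477) = 967/1000 ≈ 0.967000
step 3 [3y] zero: DF = P = 1149/1250 ≈ 0.919200

1 1 9807/10000
2 2 967/1000
3 3 1149/1250
f(2y,3y) = ((967/1000)/(1149/1250) − 1)/(1) = 239/4596 ≈ 5.2002%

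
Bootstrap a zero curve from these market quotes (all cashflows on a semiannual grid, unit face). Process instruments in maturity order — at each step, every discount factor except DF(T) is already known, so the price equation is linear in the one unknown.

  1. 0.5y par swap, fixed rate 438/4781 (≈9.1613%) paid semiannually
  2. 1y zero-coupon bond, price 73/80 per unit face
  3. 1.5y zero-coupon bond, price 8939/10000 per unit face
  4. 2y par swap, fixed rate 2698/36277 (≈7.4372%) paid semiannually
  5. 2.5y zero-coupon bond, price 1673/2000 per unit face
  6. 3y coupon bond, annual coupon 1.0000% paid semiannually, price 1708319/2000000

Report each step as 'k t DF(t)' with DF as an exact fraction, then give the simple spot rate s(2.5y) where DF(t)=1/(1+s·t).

1 1/2 4781/5000
2 1 73/80
3 3/2 8939/10000
4 2 8651/10000
5 5/2 1673/2000
6 3 8277/10000
s(2.5y) = (1/(1673/2000) − 1)/(5/2) = 654/8365 ≈ 7.8183%

step 1 [0.5y] swap r/2=219/4781: DF=(1 − 219/4781·(0))/(1+219/4781) = 4781/5000 ≈ 0.956200
step 2 [1y] zero: DF = P = 73/80 ≈ 0.912500
step 3 [1.5y] zero: DF = P = 8939/10000 ≈ 0.893900
step 4 [2y] swap r/2=1349/36277: DF=(1 − 1349/36277·(0.956200+0.912500+0.893900))/(1+1349/36277) = 8651/10000 ≈ 0.865100
step 5 [2.5y] zero: DF = P = 1673/2000 ≈ 0.836500
step 6 [3y] bond c/2=1/200: DF=(1708319/2000000 − 1/200·(0.956200+0.912500+0.893900+0.865100+0.836500))/(1+1/200) = 8277/10000 ≈ 0.827700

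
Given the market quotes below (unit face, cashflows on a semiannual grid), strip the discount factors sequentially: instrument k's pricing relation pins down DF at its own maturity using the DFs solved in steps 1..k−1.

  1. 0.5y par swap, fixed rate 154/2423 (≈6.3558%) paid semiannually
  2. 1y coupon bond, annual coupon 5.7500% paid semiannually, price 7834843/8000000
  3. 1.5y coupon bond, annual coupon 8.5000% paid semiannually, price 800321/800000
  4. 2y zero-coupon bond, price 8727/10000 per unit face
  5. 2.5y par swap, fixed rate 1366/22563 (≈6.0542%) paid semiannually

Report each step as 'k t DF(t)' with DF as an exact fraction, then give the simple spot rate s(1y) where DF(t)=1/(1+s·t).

step 1 [0.5y] swap r/2=77/2423: DF=(1 − 77/2423·(0))/(1+77/2423) = 2423/2500 ≈ 0.969200
step 2 [1y] bond c/2=23/800: DF=(7834843/8000000 − 23/800·(0.969200))/(1+23/800) = 9249/10000 ≈ 0.924900
step 3 [1.5y] bond c/2=17/400: DF=(800321/800000 − 17/400·(0.969200+0.924900))/(1+17/400) = 1103/1250 ≈ 0.882400
step 4 [2y] zero: DF = P = 8727/10000 ≈ 0.872700
step 5 [2.5y] swap r/2=683/22563: DF=(1 − 683/22563·(0.969200+0.924900+0.882400+0.872700))/(1+683/22563) = 4317/5000 ≈ 0.863400

1 1/2 2423/2500
2 1 9249/10000
3 3/2 1103/1250
4 2 8727/10000
5 5/2 4317/5000
s(1y) = (1/(9249/10000) − 1)/(1) = 751/9249 ≈ 8.1198%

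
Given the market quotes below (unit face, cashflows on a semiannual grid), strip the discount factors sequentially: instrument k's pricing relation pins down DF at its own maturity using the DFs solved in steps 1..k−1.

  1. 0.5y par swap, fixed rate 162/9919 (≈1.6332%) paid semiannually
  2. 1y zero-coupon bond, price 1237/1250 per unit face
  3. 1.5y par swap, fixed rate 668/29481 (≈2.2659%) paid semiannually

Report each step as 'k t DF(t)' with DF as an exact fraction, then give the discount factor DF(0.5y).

1 1/2 9919/10000
2 1 1237/1250
3 3/2 4833/5000
DF(0.5y) = 9919/10000 ≈ 0.991900

step 1 [0.5y] swap r/2=81/9919: DF=(1 − 81/9919·(0))/(1+81/9919) = 9919/10000 ≈ 0.991900
step 2 [1y] zero: DF = P = 1237/1250 ≈ 0.989600
step 3 [1.5y] swap r/2=334/29481: DF=(1 − 334/29481·(0.991900+0.989600))/(1+334/29481) = 4833/5000 ≈ 0.966600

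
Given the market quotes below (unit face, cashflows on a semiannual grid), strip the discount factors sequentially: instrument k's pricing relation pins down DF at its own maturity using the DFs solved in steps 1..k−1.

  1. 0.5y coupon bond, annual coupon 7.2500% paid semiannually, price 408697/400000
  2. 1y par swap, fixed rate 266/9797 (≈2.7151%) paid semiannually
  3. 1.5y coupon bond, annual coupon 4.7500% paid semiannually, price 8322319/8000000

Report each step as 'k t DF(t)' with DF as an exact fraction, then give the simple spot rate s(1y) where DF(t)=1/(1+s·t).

step 1 [0.5y] bond c/2=29/800: DF=(408697/400000 − 29/800·(0))/(1+29/800) = 493/500 ≈ 0.986000
step 2 [1y] swap r/2=133/9797: DF=(1 − 133/9797·(0.986000))/(1+133/9797) = 4867/5000 ≈ 0.973400
step 3 [1.5y] bond c/2=19/800: DF=(8322319/8000000 − 19/800·(0.986000+0.973400))/(1+19/800) = 9707/10000 ≈ 0.970700

1 1/2 493/500
2 1 4867/5000
3 3/2 9707/10000
s(1y) = (1/(4867/5000) − 1)/(1) = 133/4867 ≈ 2.7327%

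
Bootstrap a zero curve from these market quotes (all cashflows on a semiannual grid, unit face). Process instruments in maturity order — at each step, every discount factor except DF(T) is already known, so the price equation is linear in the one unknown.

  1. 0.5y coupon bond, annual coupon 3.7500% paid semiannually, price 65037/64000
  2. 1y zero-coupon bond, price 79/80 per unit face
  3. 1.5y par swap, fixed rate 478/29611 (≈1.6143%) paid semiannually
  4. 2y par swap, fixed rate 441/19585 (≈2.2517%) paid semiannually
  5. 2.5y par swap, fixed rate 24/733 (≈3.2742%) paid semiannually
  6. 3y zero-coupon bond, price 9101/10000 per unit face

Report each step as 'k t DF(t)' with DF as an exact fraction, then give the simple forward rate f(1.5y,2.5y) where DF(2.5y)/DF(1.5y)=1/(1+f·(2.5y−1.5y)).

1 1/2 399/400
2 1 79/80
3 3/2 9761/10000
4 2 9559/10000
5 5/2 1151/1250
6 3 9101/10000
f(1.5y,2.5y) = ((9761/10000)/(1151/1250) − 1)/(1) = 553/9208 ≈ 6.0056%

step 1 [0.5y] bond c/2=3/160: DF=(65037/64000 − 3/160·(0))/(1+3/160) = 399/400 ≈ 0.997500
step 2 [1y] zero: DF = P = 79/80 ≈ 0.987500
step 3 [1.5y] swap r/2=239/29611: DF=(1 − 239/29611·(0.997500+0.987500))/(1+239/29611) = 9761/10000 ≈ 0.976100
step 4 [2y] swap r/2=441/39170: DF=(1 − 441/39170·(0.997500+0.987500+0.976100))/(1+441/39170) = 9559/10000 ≈ 0.955900
step 5 [2.5y] swap r/2=12/733: DF=(1 − 12/733·(0.997500+0.987500+0.976100+0.955900))/(1+12/733) = 1151/1250 ≈ 0.920800
step 6 [3y] zero: DF = P = 9101/10000 ≈ 0.910100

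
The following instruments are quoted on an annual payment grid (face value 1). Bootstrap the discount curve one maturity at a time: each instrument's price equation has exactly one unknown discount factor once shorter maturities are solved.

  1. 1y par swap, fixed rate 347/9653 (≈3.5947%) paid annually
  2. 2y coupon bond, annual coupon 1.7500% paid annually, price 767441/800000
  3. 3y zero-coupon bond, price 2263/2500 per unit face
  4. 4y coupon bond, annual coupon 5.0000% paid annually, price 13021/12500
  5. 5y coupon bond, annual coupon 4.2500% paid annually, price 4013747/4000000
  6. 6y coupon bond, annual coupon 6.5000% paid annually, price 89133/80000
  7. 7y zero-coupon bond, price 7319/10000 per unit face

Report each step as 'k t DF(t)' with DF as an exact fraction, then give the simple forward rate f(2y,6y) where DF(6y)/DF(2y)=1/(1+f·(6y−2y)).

step 1 [1y] swap r/1=347/9653: DF=(1 − 347/9653·(0))/(1+347/9653) = 9653/10000 ≈ 0.965300
step 2 [2y] bond c/1=7/400: DF=(767441/800000 − 7/400·(0.965300))/(1+7/400) = 4631/5000 ≈ 0.926200
step 3 [3y] zero: DF = P = 2263/2500 ≈ 0.905200
step 4 [4y] bond c/1=1/20: DF=(13021/12500 − 1/20·(0.965300+0.926200+0.905200))/(1+1/20) = 8589/10000 ≈ 0.858900
step 5 [5y] bond c/1=17/400: DF=(4013747/4000000 − 17/400·(0.965300+0.926200+0.905200+0.858900))/(1+17/400) = 1627/2000 ≈ 0.813500
step 6 [6y] bond c/1=13/200: DF=(89133/80000 − 13/200·(0.965300+0.926200+0.905200+0.858900+0.813500))/(1+13/200) = 3867/5000 ≈ 0.773400
step 7 [7y] zero: DF = P = 7319/10000 ≈ 0.731900

1 1 9653/10000
2 2 4631/5000
3 3 2263/2500
4 4 8589/10000
5 5 1627/2000
6 6 3867/5000
7 7 7319/10000
f(2y,6y) = ((4631/5000)/(3867/5000) − 1)/(4) = 191/3867 ≈ 4.9392%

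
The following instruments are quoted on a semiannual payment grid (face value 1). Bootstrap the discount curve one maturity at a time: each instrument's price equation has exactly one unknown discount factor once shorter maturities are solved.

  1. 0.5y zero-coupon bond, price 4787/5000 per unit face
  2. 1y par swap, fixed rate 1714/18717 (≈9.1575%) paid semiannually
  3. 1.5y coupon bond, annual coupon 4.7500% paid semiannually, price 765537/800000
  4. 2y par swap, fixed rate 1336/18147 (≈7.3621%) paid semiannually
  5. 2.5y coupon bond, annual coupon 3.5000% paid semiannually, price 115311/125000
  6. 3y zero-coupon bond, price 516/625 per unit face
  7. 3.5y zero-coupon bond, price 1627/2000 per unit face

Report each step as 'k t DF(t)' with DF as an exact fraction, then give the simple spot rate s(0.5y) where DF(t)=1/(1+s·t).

1 1/2 4787/5000
2 1 9143/10000
3 3/2 8913/10000
4 2 1083/1250
5 5/2 4221/5000
6 3 516/625
7 7/2 1627/2000
s(0.5y) = (1/(4787/5000) − 1)/(1/2) = 426/4787 ≈ 8.8991%

step 1 [0.5y] zero: DF = P = 4787/5000 ≈ 0.957400
step 2 [1y] swap r/2=857/18717: DF=(1 − 857/18717·(0.957400))/(1+857/18717) = 9143/10000 ≈ 0.914300
step 3 [1.5y] bond c/2=19/800: DF=(765537/800000 − 19/800·(0.957400+0.914300))/(1+19/800) = 8913/10000 ≈ 0.891300
step 4 [2y] swap r/2=668/18147: DF=(1 − 668/18147·(0.957400+0.914300+0.891300))/(1+668/18147) = 1083/1250 ≈ 0.866400
step 5 [2.5y] bond c/2=7/400: DF=(115311/125000 − 7/400·(0.957400+0.914300+0.891300+0.866400))/(1+7/400) = 4221/5000 ≈ 0.844200
step 6 [3y] zero: DF = P = 516/625 ≈ 0.825600
step 7 [3.5y] zero: DF = P = 1627/2000 ≈ 0.813500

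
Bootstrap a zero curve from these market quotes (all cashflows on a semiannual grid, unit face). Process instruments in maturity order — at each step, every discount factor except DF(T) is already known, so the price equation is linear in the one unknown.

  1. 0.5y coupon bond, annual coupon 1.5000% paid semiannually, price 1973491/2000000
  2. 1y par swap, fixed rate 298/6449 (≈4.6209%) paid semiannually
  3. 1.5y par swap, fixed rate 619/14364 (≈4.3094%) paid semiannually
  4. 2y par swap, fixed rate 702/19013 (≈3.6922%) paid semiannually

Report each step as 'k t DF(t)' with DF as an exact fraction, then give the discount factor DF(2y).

step 1 [0.5y] bond c/2=3/400: DF=(1973491/2000000 − 3/400·(0))/(1+3/400) = 4897/5000 ≈ 0.979400
step 2 [1y] swap r/2=149/6449: DF=(1 − 149/6449·(0.979400))/(1+149/6449) = 9553/10000 ≈ 0.955300
step 3 [1.5y] swap r/2=619/28728: DF=(1 − 619/28728·(0.979400+0.955300))/(1+619/28728) = 9381/10000 ≈ 0.938100
step 4 [2y] swap r/2=351/19013: DF=(1 − 351/19013·(0.979400+0.955300+0.938100))/(1+351/19013) = 4649/5000 ≈ 0.929800

1 1/2 4897/5000
2 1 9553/10000
3 3/2 9381/10000
4 2 4649/5000
DF(2y) = 4649/5000 ≈ 0.929800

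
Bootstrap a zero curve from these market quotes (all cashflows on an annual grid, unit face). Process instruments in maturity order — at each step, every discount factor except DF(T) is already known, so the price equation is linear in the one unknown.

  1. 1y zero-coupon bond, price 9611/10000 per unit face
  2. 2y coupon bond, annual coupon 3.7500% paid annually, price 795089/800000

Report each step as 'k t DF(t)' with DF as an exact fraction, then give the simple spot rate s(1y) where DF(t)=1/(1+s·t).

step 1 [1y] zero: DF = P = 9611/10000 ≈ 0.961100
step 2 [2y] bond c/1=3/80: DF=(795089/800000 − 3/80·(0.961100))/(1+3/80) = 577/625 ≈ 0.923200

1 1 9611/10000
2 2 577/625
s(1y) = (1/(9611/10000) − 1)/(1) = 389/9611 ≈ 4.0474%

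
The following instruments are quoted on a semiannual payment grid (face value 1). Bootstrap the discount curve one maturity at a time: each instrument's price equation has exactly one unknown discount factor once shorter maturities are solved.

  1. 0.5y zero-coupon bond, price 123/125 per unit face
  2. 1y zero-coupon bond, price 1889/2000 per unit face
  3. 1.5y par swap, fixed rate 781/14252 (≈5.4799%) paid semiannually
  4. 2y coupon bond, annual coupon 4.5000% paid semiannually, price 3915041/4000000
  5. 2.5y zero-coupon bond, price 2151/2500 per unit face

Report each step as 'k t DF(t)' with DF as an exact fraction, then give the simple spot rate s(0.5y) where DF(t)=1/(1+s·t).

step 1 [0.5y] zero: DF = P = 123/125 ≈ 0.984000
step 2 [1y] zero: DF = P = 1889/2000 ≈ 0.944500
step 3 [1.5y] swap r/2=781/28504: DF=(1 − 781/28504·(0.984000+0.944500))/(1+781/28504) = 9219/10000 ≈ 0.921900
step 4 [2y] bond c/2=9/400: DF=(3915041/4000000 − 9/400·(0.984000+0.944500+0.921900))/(1+9/400) = 1789/2000 ≈ 0.894500
step 5 [2.5y] zero: DF = P = 2151/2500 ≈ 0.860400

1 1/2 123/125
2 1 1889/2000
3 3/2 9219/10000
4 2 1789/2000
5 5/2 2151/2500
s(0.5y) = (1/(123/125) − 1)/(1/2) = 4/123 ≈ 3.2520%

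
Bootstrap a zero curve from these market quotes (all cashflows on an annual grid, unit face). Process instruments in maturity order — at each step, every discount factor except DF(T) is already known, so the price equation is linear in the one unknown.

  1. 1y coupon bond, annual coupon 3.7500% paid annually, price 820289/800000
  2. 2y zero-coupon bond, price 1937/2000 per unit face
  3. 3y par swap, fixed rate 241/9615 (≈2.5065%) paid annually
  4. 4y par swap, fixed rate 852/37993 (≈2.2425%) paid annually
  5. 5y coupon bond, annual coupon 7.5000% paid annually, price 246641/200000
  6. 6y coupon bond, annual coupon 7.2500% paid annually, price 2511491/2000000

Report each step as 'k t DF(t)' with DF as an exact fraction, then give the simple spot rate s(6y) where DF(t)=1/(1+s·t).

1 1 9883/10000
2 2 1937/2000
3 3 9277/10000
4 4 2287/2500
5 5 8821/10000
6 6 534/625
s(6y) = (1/(534/625) − 1)/(6) = 91/3204 ≈ 2.8402%

step 1 [1y] bond c/1=3/80: DF=(820289/800000 − 3/80·(0))/(1+3/80) = 9883/10000 ≈ 0.988300
step 2 [2y] zero: DF = P = 1937/2000 ≈ 0.968500
step 3 [3y] swap r/1=241/9615: DF=(1 − 241/9615·(0.988300+0.968500))/(1+241/9615) = 9277/10000 ≈ 0.927700
step 4 [4y] swap r/1=852/37993: DF=(1 − 852/37993·(0.988300+0.968500+0.927700))/(1+852/37993) = 2287/2500 ≈ 0.914800
step 5 [5y] bond c/1=3/40: DF=(246641/200000 − 3/40·(0.988300+0.968500+0.927700+0.914800))/(1+3/40) = 8821/10000 ≈ 0.882100
step 6 [6y] bond c/1=29/400: DF=(2511491/2000000 − 29/400·(0.988300+0.968500+0.927700+0.914800+0.882100))/(1+29/400) = 534/625 ≈ 0.854400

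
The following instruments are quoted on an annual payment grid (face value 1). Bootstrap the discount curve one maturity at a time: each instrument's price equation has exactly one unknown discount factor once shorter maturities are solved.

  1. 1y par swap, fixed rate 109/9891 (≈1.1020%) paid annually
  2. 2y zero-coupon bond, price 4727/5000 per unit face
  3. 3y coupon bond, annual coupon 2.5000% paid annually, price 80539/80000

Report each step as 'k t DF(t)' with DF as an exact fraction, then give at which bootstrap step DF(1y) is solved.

step 1 [1y] swap r/1=109/9891: DF=(1 − 109/9891·(0))/(1+109/9891) = 9891/10000 ≈ 0.989100
step 2 [2y] zero: DF = P = 4727/5000 ≈ 0.945400
step 3 [3y] bond c/1=1/40: DF=(80539/80000 − 1/40·(0.989100+0.945400))/(1+1/40) = 187/200 ≈ 0.935000

1 1 9891/10000
2 2 4727/5000
3 3 187/200
DF(1y) is solved at step 1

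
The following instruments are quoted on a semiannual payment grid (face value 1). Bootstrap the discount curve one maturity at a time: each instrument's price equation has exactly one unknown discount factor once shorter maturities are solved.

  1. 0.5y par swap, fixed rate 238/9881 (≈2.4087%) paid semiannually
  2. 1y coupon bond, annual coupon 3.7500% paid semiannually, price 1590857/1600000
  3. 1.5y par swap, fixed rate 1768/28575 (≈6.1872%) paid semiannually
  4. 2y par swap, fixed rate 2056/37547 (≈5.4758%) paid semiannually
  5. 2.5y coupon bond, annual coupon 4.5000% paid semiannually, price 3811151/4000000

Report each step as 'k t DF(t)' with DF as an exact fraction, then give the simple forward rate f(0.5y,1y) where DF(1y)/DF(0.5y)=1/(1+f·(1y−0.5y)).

1 1/2 9881/10000
2 1 4789/5000
3 3/2 2279/2500
4 2 2243/2500
5 5/2 2123/2500
f(0.5y,1y) = ((9881/10000)/(4789/5000) − 1)/(1/2) = 303/4789 ≈ 6.3270%

step 1 [0.5y] swap r/2=119/9881: DF=(1 − 119/9881·(0))/(1+119/9881) = 9881/10000 ≈ 0.988100
step 2 [1y] bond c/2=3/160: DF=(1590857/1600000 − 3/160·(0.988100))/(1+3/160) = 4789/5000 ≈ 0.957800
step 3 [1.5y] swap r/2=884/28575: DF=(1 − 884/28575·(0.988100+0.957800))/(1+884/28575) = 2279/2500 ≈ 0.911600
step 4 [2y] swap r/2=1028/37547: DF=(1 − 1028/37547·(0.988100+0.957800+0.911600))/(1+1028/37547) = 2243/2500 ≈ 0.897200
step 5 [2.5y] bond c/2=9/400: DF=(3811151/4000000 − 9/400·(0.988100+0.957800+0.911600+0.897200))/(1+9/400) = 2123/2500 ≈ 0.849200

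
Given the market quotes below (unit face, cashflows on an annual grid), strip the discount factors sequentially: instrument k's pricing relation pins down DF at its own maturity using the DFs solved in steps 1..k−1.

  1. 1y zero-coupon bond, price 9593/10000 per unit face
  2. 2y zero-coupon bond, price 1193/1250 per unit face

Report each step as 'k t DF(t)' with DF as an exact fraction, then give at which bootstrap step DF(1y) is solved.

1 1 9593/10000
2 2 1193/1250
DF(1y) is solved at step 1

step 1 [1y] zero: DF = P = 9593/10000 ≈ 0.959300
step 2 [2y] zero: DF = P = 1193/1250 ≈ 0.954400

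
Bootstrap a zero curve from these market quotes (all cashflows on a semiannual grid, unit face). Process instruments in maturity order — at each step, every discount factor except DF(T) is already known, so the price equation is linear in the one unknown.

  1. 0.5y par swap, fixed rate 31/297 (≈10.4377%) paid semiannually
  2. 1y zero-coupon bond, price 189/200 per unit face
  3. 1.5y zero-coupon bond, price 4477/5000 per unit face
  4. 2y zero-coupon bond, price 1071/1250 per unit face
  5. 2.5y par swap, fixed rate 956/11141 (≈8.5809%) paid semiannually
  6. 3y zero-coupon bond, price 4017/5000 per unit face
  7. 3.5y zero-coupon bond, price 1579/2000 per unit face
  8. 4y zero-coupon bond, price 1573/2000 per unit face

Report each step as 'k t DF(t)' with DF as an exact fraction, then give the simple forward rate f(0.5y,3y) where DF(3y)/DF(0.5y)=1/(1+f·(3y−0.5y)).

1 1/2 594/625
2 1 189/200
3 3/2 4477/5000
4 2 1071/1250
5 5/2 1011/1250
6 3 4017/5000
7 7/2 1579/2000
8 4 1573/2000
f(0.5y,3y) = ((594/625)/(4017/5000) − 1)/(5/2) = 98/1339 ≈ 7.3189%

step 1 [0.5y] swap r/2=31/594: DF=(1 − 31/594·(0))/(1+31/594) = 594/625 ≈ 0.950400
step 2 [1y] zero: DF = P = 189/200 ≈ 0.945000
step 3 [1.5y] zero: DF = P = 4477/5000 ≈ 0.895400
step 4 [2y] zero: DF = P = 1071/1250 ≈ 0.856800
step 5 [2.5y] swap r/2=478/11141: DF=(1 − 478/11141·(0.950400+0.945000+0.895400+0.856800))/(1+478/11141) = 1011/1250 ≈ 0.808800
step 6 [3y] zero: DF = P = 4017/5000 ≈ 0.803400
step 7 [3.5y] zero: DF = P = 1579/2000 ≈ 0.789500
step 8 [4y] zero: DF = P = 1573/2000 ≈ 0.786500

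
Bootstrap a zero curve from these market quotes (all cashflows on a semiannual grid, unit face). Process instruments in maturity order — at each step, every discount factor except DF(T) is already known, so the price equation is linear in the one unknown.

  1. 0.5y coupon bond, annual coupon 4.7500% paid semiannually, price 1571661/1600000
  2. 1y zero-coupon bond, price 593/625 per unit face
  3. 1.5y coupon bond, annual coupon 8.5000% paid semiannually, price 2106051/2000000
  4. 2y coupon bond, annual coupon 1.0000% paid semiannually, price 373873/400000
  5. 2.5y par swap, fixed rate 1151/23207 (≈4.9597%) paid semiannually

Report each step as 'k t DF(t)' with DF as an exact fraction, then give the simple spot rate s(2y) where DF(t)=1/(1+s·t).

1 1/2 1919/2000
2 1 593/625
3 3/2 9323/10000
4 2 9159/10000
5 5/2 8849/10000
s(2y) = (1/(9159/10000) − 1)/(2) = 841/18318 ≈ 4.5911%

step 1 [0.5y] bond c/2=19/800: DF=(1571661/1600000 − 19/800·(0))/(1+19/800) = 1919/2000 ≈ 0.959500
step 2 [1y] zero: DF = P = 593/625 ≈ 0.948800
step 3 [1.5y] bond c/2=17/400: DF=(2106051/2000000 − 17/400·(0.959500+0.948800))/(1+17/400) = 9323/10000 ≈ 0.932300
step 4 [2y] bond c/2=1/200: DF=(373873/400000 − 1/200·(0.959500+0.948800+0.932300))/(1+1/200) = 9159/10000 ≈ 0.915900
step 5 [2.5y] swap r/2=1151/46414: DF=(1 − 1151/46414·(0.959500+0.948800+0.932300+0.915900))/(1+1151/46414) = 8849/10000 ≈ 0.884900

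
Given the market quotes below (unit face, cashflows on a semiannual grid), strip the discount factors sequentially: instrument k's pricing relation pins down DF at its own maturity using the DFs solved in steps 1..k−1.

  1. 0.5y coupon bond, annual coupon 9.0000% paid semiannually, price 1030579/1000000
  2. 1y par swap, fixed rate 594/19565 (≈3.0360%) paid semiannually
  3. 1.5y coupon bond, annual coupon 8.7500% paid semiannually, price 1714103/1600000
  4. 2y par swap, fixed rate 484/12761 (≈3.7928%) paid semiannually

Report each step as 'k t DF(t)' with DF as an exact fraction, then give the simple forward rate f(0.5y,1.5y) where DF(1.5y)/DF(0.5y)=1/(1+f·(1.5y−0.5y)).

step 1 [0.5y] bond c/2=9/200: DF=(1030579/1000000 − 9/200·(0))/(1+9/200) = 4931/5000 ≈ 0.986200
step 2 [1y] swap r/2=297/19565: DF=(1 − 297/19565·(0.986200))/(1+297/19565) = 9703/10000 ≈ 0.970300
step 3 [1.5y] bond c/2=7/160: DF=(1714103/1600000 − 7/160·(0.986200+0.970300))/(1+7/160) = 2361/2500 ≈ 0.944400
step 4 [2y] swap r/2=242/12761: DF=(1 − 242/12761·(0.986200+0.970300+0.944400))/(1+242/12761) = 4637/5000 ≈ 0.927400

1 1/2 4931/5000
2 1 9703/10000
3 3/2 2361/2500
4 2 4637/5000
f(0.5y,1.5y) = ((4931/5000)/(2361/2500) − 1)/(1) = 209/4722 ≈ 4.4261%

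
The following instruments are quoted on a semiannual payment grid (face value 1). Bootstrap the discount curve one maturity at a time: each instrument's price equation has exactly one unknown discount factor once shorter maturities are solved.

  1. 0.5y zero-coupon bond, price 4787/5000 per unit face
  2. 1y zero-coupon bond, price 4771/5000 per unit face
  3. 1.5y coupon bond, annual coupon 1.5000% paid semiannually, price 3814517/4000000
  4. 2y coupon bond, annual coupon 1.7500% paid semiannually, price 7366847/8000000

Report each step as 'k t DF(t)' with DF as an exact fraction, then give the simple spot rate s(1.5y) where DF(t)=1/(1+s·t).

step 1 [0.5y] zero: DF = P = 4787/5000 ≈ 0.957400
step 2 [1y] zero: DF = P = 4771/5000 ≈ 0.954200
step 3 [1.5y] bond c/2=3/400: DF=(3814517/4000000 − 3/400·(0.957400+0.954200))/(1+3/400) = 9323/10000 ≈ 0.932300
step 4 [2y] bond c/2=7/800: DF=(7366847/8000000 − 7/800·(0.957400+0.954200+0.932300))/(1+7/800) = 4441/5000 ≈ 0.888200

1 1/2 4787/5000
2 1 4771/5000
3 3/2 9323/10000
4 2 4441/5000
s(1.5y) = (1/(9323/10000) − 1)/(3/2) = 1354/27969 ≈ 4.8411%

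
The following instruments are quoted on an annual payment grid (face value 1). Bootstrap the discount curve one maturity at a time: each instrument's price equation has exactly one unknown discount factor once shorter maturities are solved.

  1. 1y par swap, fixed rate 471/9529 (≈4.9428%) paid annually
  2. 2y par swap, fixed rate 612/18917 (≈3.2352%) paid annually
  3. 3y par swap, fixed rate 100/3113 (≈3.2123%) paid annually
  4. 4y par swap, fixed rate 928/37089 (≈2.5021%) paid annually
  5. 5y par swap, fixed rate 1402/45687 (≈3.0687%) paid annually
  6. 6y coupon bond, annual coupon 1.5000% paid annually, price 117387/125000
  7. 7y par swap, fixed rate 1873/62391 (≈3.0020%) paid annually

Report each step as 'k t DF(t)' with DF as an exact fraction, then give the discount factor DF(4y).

1 1 9529/10000
2 2 2347/2500
3 3 91/100
4 4 567/625
5 5 4299/5000
6 6 8577/10000
7 7 8127/10000
DF(4y) = 567/625 ≈ 0.907200

step 1 [1y] swap r/1=471/9529: DF=(1 − 471/9529·(0))/(1+471/9529) = 9529/10000 ≈ 0.952900
step 2 [2y] swap r/1=612/18917: DF=(1 − 612/18917·(0.952900))/(1+612/18917) = 2347/2500 ≈ 0.938800
step 3 [3y] swap r/1=100/3113: DF=(1 − 100/3113·(0.952900+0.938800))/(1+100/3113) = 91/100 ≈ 0.910000
step 4 [4y] swap r/1=928/37089: DF=(1 − 928/37089·(0.952900+0.938800+0.910000))/(1+928/37089) = 567/625 ≈ 0.907200
step 5 [5y] swap r/1=1402/45687: DF=(1 − 1402/45687·(0.952900+0.938800+0.910000+0.907200))/(1+1402/45687) = 4299/5000 ≈ 0.859800
step 6 [6y] bond c/1=3/200: DF=(117387/125000 − 3/200·(0.952900+0.938800+0.910000+0.907200+0.859800))/(1+3/200) = 8577/10000 ≈ 0.857700
step 7 [7y] swap r/1=1873/62391: DF=(1 − 1873/62391·(0.952900+0.938800+0.910000+0.907200+0.859800+0.857700))/(1+1873/62391) = 8127/10000 ≈ 0.812700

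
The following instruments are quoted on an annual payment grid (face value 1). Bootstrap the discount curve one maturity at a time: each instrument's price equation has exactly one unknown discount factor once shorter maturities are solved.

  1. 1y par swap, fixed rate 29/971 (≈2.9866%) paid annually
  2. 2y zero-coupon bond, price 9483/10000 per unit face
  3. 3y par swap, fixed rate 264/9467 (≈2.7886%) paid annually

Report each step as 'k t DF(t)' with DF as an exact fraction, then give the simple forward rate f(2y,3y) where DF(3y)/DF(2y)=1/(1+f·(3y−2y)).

1 1 971/1000
2 2 9483/10000
3 3 1151/1250
f(2y,3y) = ((9483/10000)/(1151/1250) − 1)/(1) = 275/9208 ≈ 2.9865%

step 1 [1y] swap r/1=29/971: DF=(1 − 29/971·(0))/(1+29/971) = 971/1000 ≈ 0.971000
step 2 [2y] zero: DF = P = 9483/10000 ≈ 0.948300
step 3 [3y] swap r/1=264/9467: DF=(1 − 264/9467·(0.971000+0.948300))/(1+264/9467) = 1151/1250 ≈ 0.920800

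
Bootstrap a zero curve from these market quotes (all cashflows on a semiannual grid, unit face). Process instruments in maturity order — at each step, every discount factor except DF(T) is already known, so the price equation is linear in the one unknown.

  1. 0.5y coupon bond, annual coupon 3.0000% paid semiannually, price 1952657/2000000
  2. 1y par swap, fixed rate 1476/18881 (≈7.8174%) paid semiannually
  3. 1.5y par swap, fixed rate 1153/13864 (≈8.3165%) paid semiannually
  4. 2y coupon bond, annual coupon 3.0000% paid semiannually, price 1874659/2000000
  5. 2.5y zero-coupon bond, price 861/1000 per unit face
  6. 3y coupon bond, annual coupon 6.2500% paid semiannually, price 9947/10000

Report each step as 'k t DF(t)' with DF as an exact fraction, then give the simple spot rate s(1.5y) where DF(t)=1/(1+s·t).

1 1/2 9619/10000
2 1 4631/5000
3 3/2 8847/10000
4 2 353/400
5 5/2 861/1000
6 3 8277/10000
s(1.5y) = (1/(8847/10000) − 1)/(3/2) = 2306/26541 ≈ 8.6884%

step 1 [0.5y] bond c/2=3/200: DF=(1952657/2000000 − 3/200·(0))/(1+3/200) = 9619/10000 ≈ 0.961900
step 2 [1y] swap r/2=738/18881: DF=(1 − 738/18881·(0.961900))/(1+738/18881) = 4631/5000 ≈ 0.926200
step 3 [1.5y] swap r/2=1153/27728: DF=(1 − 1153/27728·(0.961900+0.926200))/(1+1153/27728) = 8847/10000 ≈ 0.884700
step 4 [2y] bond c/2=3/200: DF=(1874659/2000000 − 3/200·(0.961900+0.926200+0.884700))/(1+3/200) = 353/400 ≈ 0.882500
step 5 [2.5y] zero: DF = P = 861/1000 ≈ 0.861000
step 6 [3y] bond c/2=1/32: DF=(9947/10000 − 1/32·(0.961900+0.926200+0.884700+0.882500+0.861000))/(1+1/32) = 8277/10000 ≈ 0.827700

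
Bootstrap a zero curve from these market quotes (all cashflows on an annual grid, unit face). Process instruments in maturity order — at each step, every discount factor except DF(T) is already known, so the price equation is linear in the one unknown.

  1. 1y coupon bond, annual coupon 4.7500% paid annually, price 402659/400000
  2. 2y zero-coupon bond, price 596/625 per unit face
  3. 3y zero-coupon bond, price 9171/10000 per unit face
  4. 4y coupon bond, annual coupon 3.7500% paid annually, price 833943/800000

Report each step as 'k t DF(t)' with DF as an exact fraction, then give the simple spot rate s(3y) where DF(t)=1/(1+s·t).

step 1 [1y] bond c/1=19/400: DF=(402659/400000 − 19/400·(0))/(1+19/400) = 961/1000 ≈ 0.961000
step 2 [2y] zero: DF = P = 596/625 ≈ 0.953600
step 3 [3y] zero: DF = P = 9171/10000 ≈ 0.917100
step 4 [4y] bond c/1=3/80: DF=(833943/800000 − 3/80·(0.961000+0.953600+0.917100))/(1+3/80) = 564/625 ≈ 0.902400

1 1 961/1000
2 2 596/625
3 3 9171/10000
4 4 564/625
s(3y) = (1/(9171/10000) − 1)/(3) = 829/27513 ≈ 3.0131%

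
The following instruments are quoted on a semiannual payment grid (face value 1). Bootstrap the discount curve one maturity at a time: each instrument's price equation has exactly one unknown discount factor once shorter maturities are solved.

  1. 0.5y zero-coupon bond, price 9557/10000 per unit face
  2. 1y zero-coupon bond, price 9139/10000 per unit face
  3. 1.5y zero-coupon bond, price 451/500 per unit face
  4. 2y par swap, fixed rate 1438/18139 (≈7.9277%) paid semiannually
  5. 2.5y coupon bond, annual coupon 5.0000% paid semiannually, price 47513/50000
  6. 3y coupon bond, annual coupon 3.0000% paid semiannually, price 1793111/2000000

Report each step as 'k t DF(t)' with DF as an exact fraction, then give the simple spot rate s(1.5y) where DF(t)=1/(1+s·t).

1 1/2 9557/10000
2 1 9139/10000
3 3/2 451/500
4 2 4281/5000
5 5/2 4193/5000
6 3 8173/10000
s(1.5y) = (1/(451/500) − 1)/(3/2) = 98/1353 ≈ 7.2432%

step 1 [0.5y] zero: DF = P = 9557/10000 ≈ 0.955700
step 2 [1y] zero: DF = P = 9139/10000 ≈ 0.913900
step 3 [1.5y] zero: DF = P = 451/500 ≈ 0.902000
step 4 [2y] swap r/2=719/18139: DF=(1 − 719/18139·(0.955700+0.913900+0.902000))/(1+719/18139) = 4281/5000 ≈ 0.856200
step 5 [2.5y] bond c/2=1/40: DF=(47513/50000 − 1/40·(0.955700+0.913900+0.902000+0.856200))/(1+1/40) = 4193/5000 ≈ 0.838600
step 6 [3y] bond c/2=3/200: DF=(1793111/2000000 − 3/200·(0.955700+0.913900+0.902000+0.856200+0.838600))/(1+3/200) = 8173/10000 ≈ 0.817300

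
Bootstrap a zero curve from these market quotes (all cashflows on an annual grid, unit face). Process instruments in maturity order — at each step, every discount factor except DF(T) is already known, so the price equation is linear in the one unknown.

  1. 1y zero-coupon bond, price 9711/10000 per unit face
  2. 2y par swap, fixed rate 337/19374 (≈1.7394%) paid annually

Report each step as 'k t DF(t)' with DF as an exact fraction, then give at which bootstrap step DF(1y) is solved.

step 1 [1y] zero: DF = P = 9711/10000 ≈ 0.971100
step 2 [2y] swap r/1=337/19374: DF=(1 − 337/19374·(0.971100))/(1+337/19374) = 9663/10000 ≈ 0.966300

1 1 9711/10000
2 2 9663/10000
DF(1y) is solved at step 1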